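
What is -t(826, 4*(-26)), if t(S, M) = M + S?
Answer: -722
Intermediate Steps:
-t(826, 4*(-26)) = -(4*(-26) + 826) = -(-104 + 826) = -1*722 = -722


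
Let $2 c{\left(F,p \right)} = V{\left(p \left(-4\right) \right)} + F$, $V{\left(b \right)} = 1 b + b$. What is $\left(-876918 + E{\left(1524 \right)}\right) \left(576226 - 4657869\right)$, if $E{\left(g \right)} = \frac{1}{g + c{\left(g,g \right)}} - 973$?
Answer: $\frac{13652135469300173}{3810} \approx 3.5832 \cdot 10^{12}$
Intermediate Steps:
$V{\left(b \right)} = 2 b$ ($V{\left(b \right)} = b + b = 2 b$)
$c{\left(F,p \right)} = \frac{F}{2} - 4 p$ ($c{\left(F,p \right)} = \frac{2 p \left(-4\right) + F}{2} = \frac{2 \left(- 4 p\right) + F}{2} = \frac{- 8 p + F}{2} = \frac{F - 8 p}{2} = \frac{F}{2} - 4 p$)
$E{\left(g \right)} = -973 - \frac{2}{5 g}$ ($E{\left(g \right)} = \frac{1}{g + \left(\frac{g}{2} - 4 g\right)} - 973 = \frac{1}{g - \frac{7 g}{2}} - 973 = \frac{1}{\left(- \frac{5}{2}\right) g} - 973 = - \frac{2}{5 g} - 973 = -973 - \frac{2}{5 g}$)
$\left(-876918 + E{\left(1524 \right)}\right) \left(576226 - 4657869\right) = \left(-876918 - \left(973 + \frac{2}{5 \cdot 1524}\right)\right) \left(576226 - 4657869\right) = \left(-876918 - \frac{3707131}{3810}\right) \left(-4081643\right) = \left(- \frac{3344764711}{3810}\right) \left(-4081643\right) = \frac{13652135469300173}{3810}$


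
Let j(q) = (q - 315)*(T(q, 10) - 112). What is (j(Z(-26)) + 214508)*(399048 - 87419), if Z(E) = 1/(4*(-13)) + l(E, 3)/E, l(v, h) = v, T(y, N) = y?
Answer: 210130483919921/2704 ≈ 7.7711e+10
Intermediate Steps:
Z(E) = 51/52 (Z(E) = 1/(4*(-13)) + E/E = (¼)*(-1/13) + 1 = -1/52 + 1 = 51/52)
j(q) = (-315 + q)*(-112 + q) (j(q) = (q - 315)*(q - 112) = (-315 + q)*(-112 + q))
(j(Z(-26)) + 214508)*(399048 - 87419) = ((35280 + (51/52)² - 427*51/52) + 214508)*(399048 - 87419) = ((35280 + 2601/2704 - 21777/52) + 214508)*311629 = (94267317/2704 + 214508)*311629 = (674296949/2704)*311629 = 210130483919921/2704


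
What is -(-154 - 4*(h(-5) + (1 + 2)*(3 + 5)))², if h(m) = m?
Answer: -52900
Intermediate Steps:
-(-154 - 4*(h(-5) + (1 + 2)*(3 + 5)))² = -(-154 - 4*(-5 + (1 + 2)*(3 + 5)))² = -(-154 - 4*(-5 + 3*8))² = -(-154 - 4*(-5 + 24))² = -(-154 - 4*19)² = -(-154 - 76)² = -1*(-230)² = -1*52900 = -52900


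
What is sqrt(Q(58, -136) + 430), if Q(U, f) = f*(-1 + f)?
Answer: 3*sqrt(2118) ≈ 138.07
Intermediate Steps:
sqrt(Q(58, -136) + 430) = sqrt(-136*(-1 - 136) + 430) = sqrt(-136*(-137) + 430) = sqrt(18632 + 430) = sqrt(19062) = 3*sqrt(2118)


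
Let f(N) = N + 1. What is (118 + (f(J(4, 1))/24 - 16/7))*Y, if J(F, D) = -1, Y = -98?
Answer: -11340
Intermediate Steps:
f(N) = 1 + N
(118 + (f(J(4, 1))/24 - 16/7))*Y = (118 + ((1 - 1)/24 - 16/7))*(-98) = (118 + (0*(1/24) - 16*⅐))*(-98) = (118 + (0 - 16/7))*(-98) = (118 - 16/7)*(-98) = (810/7)*(-98) = -11340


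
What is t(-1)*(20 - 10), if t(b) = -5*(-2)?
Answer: 100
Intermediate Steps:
t(b) = 10
t(-1)*(20 - 10) = 10*(20 - 10) = 10*10 = 100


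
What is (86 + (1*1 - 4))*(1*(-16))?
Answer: -1328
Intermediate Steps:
(86 + (1*1 - 4))*(1*(-16)) = (86 + (1 - 4))*(-16) = (86 - 3)*(-16) = 83*(-16) = -1328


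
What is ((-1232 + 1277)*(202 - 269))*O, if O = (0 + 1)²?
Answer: -3015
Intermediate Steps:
O = 1 (O = 1² = 1)
((-1232 + 1277)*(202 - 269))*O = ((-1232 + 1277)*(202 - 269))*1 = (45*(-67))*1 = -3015*1 = -3015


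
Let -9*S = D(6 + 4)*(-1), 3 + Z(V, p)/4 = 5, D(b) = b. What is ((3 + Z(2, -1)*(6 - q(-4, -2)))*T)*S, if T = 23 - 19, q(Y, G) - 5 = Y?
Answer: 1720/9 ≈ 191.11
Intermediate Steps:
q(Y, G) = 5 + Y
Z(V, p) = 8 (Z(V, p) = -12 + 4*5 = -12 + 20 = 8)
S = 10/9 (S = -(6 + 4)*(-1)/9 = -10*(-1)/9 = -1/9*(-10) = 10/9 ≈ 1.1111)
T = 4
((3 + Z(2, -1)*(6 - q(-4, -2)))*T)*S = ((3 + 8*(6 - (5 - 4)))*4)*(10/9) = ((3 + 8*(6 - 1*1))*4)*(10/9) = ((3 + 8*(6 - 1))*4)*(10/9) = ((3 + 8*5)*4)*(10/9) = ((3 + 40)*4)*(10/9) = (43*4)*(10/9) = 172*(10/9) = 1720/9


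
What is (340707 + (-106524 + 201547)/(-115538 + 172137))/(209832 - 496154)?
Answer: -9641885258/8102769439 ≈ -1.1899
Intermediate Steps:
(340707 + (-106524 + 201547)/(-115538 + 172137))/(209832 - 496154) = (340707 + 95023/56599)/(-286322) = (340707 + 95023*(1/56599))*(-1/286322) = (340707 + 95023/56599)*(-1/286322) = (19283770516/56599)*(-1/286322) = -9641885258/8102769439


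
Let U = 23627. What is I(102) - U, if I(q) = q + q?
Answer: -23423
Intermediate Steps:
I(q) = 2*q
I(102) - U = 2*102 - 1*23627 = 204 - 23627 = -23423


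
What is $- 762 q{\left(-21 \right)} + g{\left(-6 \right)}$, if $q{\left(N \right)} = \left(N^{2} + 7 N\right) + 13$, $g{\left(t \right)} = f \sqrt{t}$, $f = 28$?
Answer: $-233934 + 28 i \sqrt{6} \approx -2.3393 \cdot 10^{5} + 68.586 i$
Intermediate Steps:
$g{\left(t \right)} = 28 \sqrt{t}$
$q{\left(N \right)} = 13 + N^{2} + 7 N$
$- 762 q{\left(-21 \right)} + g{\left(-6 \right)} = - 762 \left(13 + \left(-21\right)^{2} + 7 \left(-21\right)\right) + 28 \sqrt{-6} = - 762 \left(13 + 441 - 147\right) + 28 i \sqrt{6} = \left(-762\right) 307 + 28 i \sqrt{6} = -233934 + 28 i \sqrt{6}$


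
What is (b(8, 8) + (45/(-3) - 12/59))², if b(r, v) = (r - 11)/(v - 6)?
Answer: 3884841/13924 ≈ 279.00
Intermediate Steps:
b(r, v) = (-11 + r)/(-6 + v)
(b(8, 8) + (45/(-3) - 12/59))² = ((-11 + 8)/(-6 + 8) + (45/(-3) - 12/59))² = (-3/2 + (45*(-⅓) - 12*1/59))² = ((½)*(-3) + (-15 - 12/59))² = (-3/2 - 897/59)² = (-1971/118)² = 3884841/13924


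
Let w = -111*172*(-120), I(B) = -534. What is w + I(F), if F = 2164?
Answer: 2290506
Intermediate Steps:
w = 2291040 (w = -19092*(-120) = 2291040)
w + I(F) = 2291040 - 534 = 2290506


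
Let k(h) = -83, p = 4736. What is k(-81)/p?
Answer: -83/4736 ≈ -0.017525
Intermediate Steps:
k(-81)/p = -83/4736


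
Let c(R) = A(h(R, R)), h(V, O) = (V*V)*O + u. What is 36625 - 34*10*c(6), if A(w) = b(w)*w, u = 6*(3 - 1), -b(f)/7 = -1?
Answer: -506015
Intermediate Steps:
b(f) = 7 (b(f) = -7*(-1) = 7)
u = 12 (u = 6*2 = 12)
h(V, O) = 12 + O*V² (h(V, O) = (V*V)*O + 12 = V²*O + 12 = O*V² + 12 = 12 + O*V²)
A(w) = 7*w
c(R) = 84 + 7*R³ (c(R) = 7*(12 + R*R²) = 7*(12 + R³) = 84 + 7*R³)
36625 - 34*10*c(6) = 36625 - 34*10*(84 + 7*6³) = 36625 - 340*(84 + 7*216) = 36625 - 340*(84 + 1512) = 36625 - 340*1596 = 36625 - 1*542640 = 36625 - 542640 = -506015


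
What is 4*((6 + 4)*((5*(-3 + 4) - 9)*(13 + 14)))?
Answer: -4320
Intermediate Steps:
4*((6 + 4)*((5*(-3 + 4) - 9)*(13 + 14))) = 4*(10*((5*1 - 9)*27)) = 4*(10*((5 - 9)*27)) = 4*(10*(-4*27)) = 4*(10*(-108)) = 4*(-1080) = -4320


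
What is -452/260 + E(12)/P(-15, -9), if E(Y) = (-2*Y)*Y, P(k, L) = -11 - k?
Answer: -4793/65 ≈ -73.738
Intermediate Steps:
E(Y) = -2*Y²
-452/260 + E(12)/P(-15, -9) = -452/260 + (-2*12²)/(-11 - 1*(-15)) = -452*1/260 + (-2*144)/(-11 + 15) = -113/65 - 288/4 = -113/65 - 288*¼ = -113/65 - 72 = -4793/65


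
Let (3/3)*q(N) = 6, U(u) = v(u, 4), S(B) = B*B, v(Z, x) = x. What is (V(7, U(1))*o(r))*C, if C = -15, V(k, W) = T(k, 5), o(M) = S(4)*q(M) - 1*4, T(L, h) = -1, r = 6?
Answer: 1380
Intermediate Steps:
S(B) = B²
U(u) = 4
q(N) = 6
o(M) = 92 (o(M) = 4²*6 - 1*4 = 16*6 - 4 = 96 - 4 = 92)
V(k, W) = -1
(V(7, U(1))*o(r))*C = -1*92*(-15) = -92*(-15) = 1380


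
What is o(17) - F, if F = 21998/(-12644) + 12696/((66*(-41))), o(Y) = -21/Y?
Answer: 251868655/48470774 ≈ 5.1963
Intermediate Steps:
F = -18337901/2851222 (F = 21998*(-1/12644) + 12696/(-2706) = -10999/6322 + 12696*(-1/2706) = -10999/6322 - 2116/451 = -18337901/2851222 ≈ -6.4316)
o(17) - F = -21/17 - 1*(-18337901/2851222) = -21*1/17 + 18337901/2851222 = -21/17 + 18337901/2851222 = 251868655/48470774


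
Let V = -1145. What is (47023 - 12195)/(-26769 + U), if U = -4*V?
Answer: -34828/22189 ≈ -1.5696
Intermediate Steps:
U = 4580 (U = -4*(-1145) = 4580)
(47023 - 12195)/(-26769 + U) = (47023 - 12195)/(-26769 + 4580) = 34828/(-22189) = 34828*(-1/22189) = -34828/22189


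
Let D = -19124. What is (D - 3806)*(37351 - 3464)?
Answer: -777028910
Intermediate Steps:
(D - 3806)*(37351 - 3464) = (-19124 - 3806)*(37351 - 3464) = -22930*33887 = -777028910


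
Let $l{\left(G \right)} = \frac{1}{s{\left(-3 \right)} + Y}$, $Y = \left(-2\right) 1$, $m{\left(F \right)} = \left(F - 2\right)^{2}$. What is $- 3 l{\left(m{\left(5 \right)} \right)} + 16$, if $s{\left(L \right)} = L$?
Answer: $\frac{83}{5} \approx 16.6$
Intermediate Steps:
$m{\left(F \right)} = \left(-2 + F\right)^{2}$
$Y = -2$
$l{\left(G \right)} = - \frac{1}{5}$ ($l{\left(G \right)} = \frac{1}{-3 - 2} = \frac{1}{-5} = - \frac{1}{5}$)
$- 3 l{\left(m{\left(5 \right)} \right)} + 16 = \left(-3\right) \left(- \frac{1}{5}\right) + 16 = \frac{3}{5} + 16 = \frac{83}{5}$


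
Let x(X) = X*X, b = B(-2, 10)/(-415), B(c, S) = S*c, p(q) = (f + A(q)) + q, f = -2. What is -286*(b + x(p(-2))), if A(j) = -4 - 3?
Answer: -2873442/83 ≈ -34620.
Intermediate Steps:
A(j) = -7
p(q) = -9 + q (p(q) = (-2 - 7) + q = -9 + q)
b = 4/83 (b = (10*(-2))/(-415) = -20*(-1/415) = 4/83 ≈ 0.048193)
x(X) = X²
-286*(b + x(p(-2))) = -286*(4/83 + (-9 - 2)²) = -286*(4/83 + (-11)²) = -286*(4/83 + 121) = -286*10047/83 = -2873442/83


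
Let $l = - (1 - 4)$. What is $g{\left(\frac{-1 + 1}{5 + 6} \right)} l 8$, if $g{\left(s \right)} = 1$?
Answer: $24$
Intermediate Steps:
$l = 3$ ($l = \left(-1\right) \left(-3\right) = 3$)
$g{\left(\frac{-1 + 1}{5 + 6} \right)} l 8 = 1 \cdot 3 \cdot 8 = 3 \cdot 8 = 24$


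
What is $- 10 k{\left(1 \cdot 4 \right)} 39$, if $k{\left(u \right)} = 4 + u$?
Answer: $-3120$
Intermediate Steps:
$- 10 k{\left(1 \cdot 4 \right)} 39 = - 10 \left(4 + 1 \cdot 4\right) 39 = - 10 \left(4 + 4\right) 39 = \left(-10\right) 8 \cdot 39 = \left(-80\right) 39 = -3120$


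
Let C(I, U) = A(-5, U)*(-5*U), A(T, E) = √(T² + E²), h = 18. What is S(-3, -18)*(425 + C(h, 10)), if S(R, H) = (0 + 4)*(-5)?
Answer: -8500 + 5000*√5 ≈ 2680.3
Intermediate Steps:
A(T, E) = √(E² + T²)
S(R, H) = -20 (S(R, H) = 4*(-5) = -20)
C(I, U) = -5*U*√(25 + U²) (C(I, U) = √(U² + (-5)²)*(-5*U) = √(U² + 25)*(-5*U) = √(25 + U²)*(-5*U) = -5*U*√(25 + U²))
S(-3, -18)*(425 + C(h, 10)) = -20*(425 - 5*10*√(25 + 10²)) = -20*(425 - 5*10*√(25 + 100)) = -20*(425 - 5*10*√125) = -20*(425 - 5*10*5*√5) = -20*(425 - 250*√5) = -8500 + 5000*√5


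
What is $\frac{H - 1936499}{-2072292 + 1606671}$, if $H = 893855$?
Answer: $\frac{347548}{155207} \approx 2.2393$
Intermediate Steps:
$\frac{H - 1936499}{-2072292 + 1606671} = \frac{893855 - 1936499}{-2072292 + 1606671} = - \frac{1042644}{-465621} = \left(-1042644\right) \left(- \frac{1}{465621}\right) = \frac{347548}{155207}$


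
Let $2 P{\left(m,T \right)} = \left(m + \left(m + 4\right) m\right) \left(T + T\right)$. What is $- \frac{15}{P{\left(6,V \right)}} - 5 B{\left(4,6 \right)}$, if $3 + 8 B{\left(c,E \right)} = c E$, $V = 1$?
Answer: $- \frac{1175}{88} \approx -13.352$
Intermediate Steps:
$B{\left(c,E \right)} = - \frac{3}{8} + \frac{E c}{8}$ ($B{\left(c,E \right)} = - \frac{3}{8} + \frac{c E}{8} = - \frac{3}{8} + \frac{E c}{8}$)
$P{\left(m,T \right)} = T \left(m + m \left(4 + m\right)\right)$ ($P{\left(m,T \right)} = \frac{\left(m + \left(m + 4\right) m\right) \left(T + T\right)}{2} = \frac{\left(m + \left(4 + m\right) m\right) 2 T}{2} = \frac{\left(m + m \left(4 + m\right)\right) 2 T}{2} = \frac{2 T \left(m + m \left(4 + m\right)\right)}{2} = T \left(m + m \left(4 + m\right)\right)$)
$- \frac{15}{P{\left(6,V \right)}} - 5 B{\left(4,6 \right)} = - \frac{15}{1 \cdot 6 \left(5 + 6\right)} - 5 \left(- \frac{3}{8} + \frac{1}{8} \cdot 6 \cdot 4\right) = - \frac{15}{1 \cdot 6 \cdot 11} - 5 \left(- \frac{3}{8} + 3\right) = - \frac{15}{66} - \frac{105}{8} = \left(-15\right) \frac{1}{66} - \frac{105}{8} = - \frac{5}{22} - \frac{105}{8} = - \frac{1175}{88}$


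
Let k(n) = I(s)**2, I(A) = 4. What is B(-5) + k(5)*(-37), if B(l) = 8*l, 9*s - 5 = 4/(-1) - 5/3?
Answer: -632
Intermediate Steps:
s = -2/27 (s = 5/9 + (4/(-1) - 5/3)/9 = 5/9 + (4*(-1) - 5*1/3)/9 = 5/9 + (-4 - 5/3)/9 = 5/9 + (1/9)*(-17/3) = 5/9 - 17/27 = -2/27 ≈ -0.074074)
k(n) = 16 (k(n) = 4**2 = 16)
B(-5) + k(5)*(-37) = 8*(-5) + 16*(-37) = -40 - 592 = -632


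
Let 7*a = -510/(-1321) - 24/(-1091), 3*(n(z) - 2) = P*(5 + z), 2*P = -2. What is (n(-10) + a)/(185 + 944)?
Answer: 112737589/34169671599 ≈ 0.0032993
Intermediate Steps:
P = -1 (P = (½)*(-2) = -1)
n(z) = ⅓ - z/3 (n(z) = 2 + (-(5 + z))/3 = 2 + (-5 - z)/3 = 2 + (-5/3 - z/3) = ⅓ - z/3)
a = 588114/10088477 (a = (-510/(-1321) - 24/(-1091))/7 = (-510*(-1/1321) - 24*(-1/1091))/7 = (510/1321 + 24/1091)/7 = (⅐)*(588114/1441211) = 588114/10088477 ≈ 0.058296)
(n(-10) + a)/(185 + 944) = ((⅓ - ⅓*(-10)) + 588114/10088477)/(185 + 944) = ((⅓ + 10/3) + 588114/10088477)/1129 = (11/3 + 588114/10088477)*(1/1129) = (112737589/30265431)*(1/1129) = 112737589/34169671599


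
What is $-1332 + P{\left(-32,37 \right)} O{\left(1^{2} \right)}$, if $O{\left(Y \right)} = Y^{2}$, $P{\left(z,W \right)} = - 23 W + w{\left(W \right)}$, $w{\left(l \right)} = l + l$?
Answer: $-2109$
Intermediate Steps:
$w{\left(l \right)} = 2 l$
$P{\left(z,W \right)} = - 21 W$ ($P{\left(z,W \right)} = - 23 W + 2 W = - 21 W$)
$-1332 + P{\left(-32,37 \right)} O{\left(1^{2} \right)} = -1332 + \left(-21\right) 37 \left(1^{2}\right)^{2} = -1332 - 777 \cdot 1^{2} = -1332 - 777 = -2109$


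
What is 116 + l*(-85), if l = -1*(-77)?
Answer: -6429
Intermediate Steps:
l = 77
116 + l*(-85) = 116 + 77*(-85) = 116 - 6545 = -6429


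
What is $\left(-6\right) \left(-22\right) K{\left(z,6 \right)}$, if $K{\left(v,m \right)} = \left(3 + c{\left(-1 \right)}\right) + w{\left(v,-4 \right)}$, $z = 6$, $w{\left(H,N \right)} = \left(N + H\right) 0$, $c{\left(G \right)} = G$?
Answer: $264$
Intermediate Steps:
$w{\left(H,N \right)} = 0$ ($w{\left(H,N \right)} = \left(H + N\right) 0 = 0$)
$K{\left(v,m \right)} = 2$ ($K{\left(v,m \right)} = \left(3 - 1\right) + 0 = 2 + 0 = 2$)
$\left(-6\right) \left(-22\right) K{\left(z,6 \right)} = \left(-6\right) \left(-22\right) 2 = 132 \cdot 2 = 264$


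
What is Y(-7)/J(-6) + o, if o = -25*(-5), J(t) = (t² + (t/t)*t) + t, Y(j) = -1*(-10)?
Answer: 1505/12 ≈ 125.42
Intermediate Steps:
Y(j) = 10
J(t) = t² + 2*t (J(t) = (t² + 1*t) + t = (t² + t) + t = (t + t²) + t = t² + 2*t)
o = 125
Y(-7)/J(-6) + o = 10/(-6*(2 - 6)) + 125 = 10/(-6*(-4)) + 125 = 10/24 + 125 = (1/24)*10 + 125 = 5/12 + 125 = 1505/12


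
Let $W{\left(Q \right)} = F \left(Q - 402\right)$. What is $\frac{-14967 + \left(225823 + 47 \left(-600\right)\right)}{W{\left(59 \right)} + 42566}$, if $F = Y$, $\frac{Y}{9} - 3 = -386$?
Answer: $\frac{182656}{1224887} \approx 0.14912$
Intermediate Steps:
$Y = -3447$ ($Y = 27 + 9 \left(-386\right) = 27 - 3474 = -3447$)
$F = -3447$
$W{\left(Q \right)} = 1385694 - 3447 Q$ ($W{\left(Q \right)} = - 3447 \left(Q - 402\right) = - 3447 \left(-402 + Q\right) = 1385694 - 3447 Q$)
$\frac{-14967 + \left(225823 + 47 \left(-600\right)\right)}{W{\left(59 \right)} + 42566} = \frac{-14967 + \left(225823 + 47 \left(-600\right)\right)}{\left(1385694 - 203373\right) + 42566} = \frac{-14967 + \left(225823 - 28200\right)}{\left(1385694 - 203373\right) + 42566} = \frac{-14967 + 197623}{1182321 + 42566} = \frac{182656}{1224887}$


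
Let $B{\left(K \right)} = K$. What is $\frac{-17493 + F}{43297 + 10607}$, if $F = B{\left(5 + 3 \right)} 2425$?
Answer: $\frac{1907}{53904} \approx 0.035378$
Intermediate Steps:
$F = 19400$ ($F = \left(5 + 3\right) 2425 = 8 \cdot 2425 = 19400$)
$\frac{-17493 + F}{43297 + 10607} = \frac{-17493 + 19400}{43297 + 10607} = \frac{1907}{53904}$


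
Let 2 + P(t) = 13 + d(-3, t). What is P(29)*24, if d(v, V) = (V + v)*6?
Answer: 4008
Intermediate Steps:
d(v, V) = 6*V + 6*v
P(t) = -7 + 6*t (P(t) = -2 + (13 + (6*t + 6*(-3))) = -2 + (13 + (6*t - 18)) = -2 + (13 + (-18 + 6*t)) = -2 + (-5 + 6*t) = -7 + 6*t)
P(29)*24 = (-7 + 6*29)*24 = (-7 + 174)*24 = 167*24 = 4008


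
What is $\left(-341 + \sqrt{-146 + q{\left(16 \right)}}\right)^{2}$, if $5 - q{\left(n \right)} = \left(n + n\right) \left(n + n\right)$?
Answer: $\left(341 - i \sqrt{1165}\right)^{2} \approx 1.1512 \cdot 10^{5} - 23278.0 i$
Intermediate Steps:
$q{\left(n \right)} = 5 - 4 n^{2}$ ($q{\left(n \right)} = 5 - \left(n + n\right) \left(n + n\right) = 5 - 2 n 2 n = 5 - 4 n^{2}$)
$\left(-341 + \sqrt{-146 + q{\left(16 \right)}}\right)^{2} = \left(-341 + \sqrt{-146 + \left(5 - 4 \cdot 16^{2}\right)}\right)^{2} = \left(-341 + \sqrt{-146 + \left(5 - 1024\right)}\right)^{2} = \left(-341 + \sqrt{-146 - 1019}\right)^{2} = \left(-341 + \sqrt{-1165}\right)^{2} = \left(-341 + i \sqrt{1165}\right)^{2}$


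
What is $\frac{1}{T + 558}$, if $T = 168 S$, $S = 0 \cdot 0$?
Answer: $\frac{1}{558} \approx 0.0017921$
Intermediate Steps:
$S = 0$
$T = 0$ ($T = 168 \cdot 0 = 0$)
$\frac{1}{T + 558} = \frac{1}{0 + 558} = \frac{1}{558}$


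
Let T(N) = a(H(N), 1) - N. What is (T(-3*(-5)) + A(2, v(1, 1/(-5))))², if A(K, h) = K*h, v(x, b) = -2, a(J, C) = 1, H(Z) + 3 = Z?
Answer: 324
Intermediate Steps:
H(Z) = -3 + Z
T(N) = 1 - N
(T(-3*(-5)) + A(2, v(1, 1/(-5))))² = ((1 - (-3)*(-5)) + 2*(-2))² = ((1 - 1*15) - 4)² = ((1 - 15) - 4)² = (-14 - 4)² = (-18)² = 324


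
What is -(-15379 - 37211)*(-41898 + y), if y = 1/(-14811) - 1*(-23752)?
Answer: -4711369934710/4937 ≈ -9.5430e+8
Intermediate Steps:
y = 351790871/14811 (y = -1/14811 + 23752 = 351790871/14811 ≈ 23752.)
-(-15379 - 37211)*(-41898 + y) = -(-15379 - 37211)*(-41898 + 351790871/14811) = -(-52590)*(-268760407)/14811 = -1*4711369934710/4937 = -4711369934710/4937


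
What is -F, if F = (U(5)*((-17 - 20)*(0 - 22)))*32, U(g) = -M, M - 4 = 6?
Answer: 260480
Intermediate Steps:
M = 10 (M = 4 + 6 = 10)
U(g) = -10 (U(g) = -1*10 = -10)
F = -260480 (F = -10*(-17 - 20)*(0 - 22)*32 = -(-370)*(-22)*32 = -10*814*32 = -8140*32 = -260480)
-F = -1*(-260480) = 260480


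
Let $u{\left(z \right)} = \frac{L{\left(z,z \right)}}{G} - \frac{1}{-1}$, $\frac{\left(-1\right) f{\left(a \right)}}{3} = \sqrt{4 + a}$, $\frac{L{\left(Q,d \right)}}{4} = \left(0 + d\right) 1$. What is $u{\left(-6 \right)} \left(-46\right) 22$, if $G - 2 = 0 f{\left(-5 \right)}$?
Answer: $11132$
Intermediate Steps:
$L{\left(Q,d \right)} = 4 d$ ($L{\left(Q,d \right)} = 4 \left(0 + d\right) 1 = 4 d 1 = 4 d$)
$f{\left(a \right)} = - 3 \sqrt{4 + a}$
$G = 2$ ($G = 2 + 0 \left(- 3 \sqrt{4 - 5}\right) = 2 + 0 \left(- 3 \sqrt{-1}\right) = 2 + 0 \left(- 3 i\right) = 2 + 0 = 2$)
$u{\left(z \right)} = 1 + 2 z$ ($u{\left(z \right)} = \frac{4 z}{2} - \frac{1}{-1} = 4 z \frac{1}{2} - -1 = 2 z + 1 = 1 + 2 z$)
$u{\left(-6 \right)} \left(-46\right) 22 = \left(1 + 2 \left(-6\right)\right) \left(-46\right) 22 = \left(1 - 12\right) \left(-46\right) 22 = \left(-11\right) \left(-46\right) 22 = 506 \cdot 22 = 11132$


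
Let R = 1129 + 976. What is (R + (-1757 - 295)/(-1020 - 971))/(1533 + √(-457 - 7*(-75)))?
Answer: 6428033031/4678891811 - 8386214*√17/4678891811 ≈ 1.3664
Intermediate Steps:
R = 2105
(R + (-1757 - 295)/(-1020 - 971))/(1533 + √(-457 - 7*(-75))) = (2105 + (-1757 - 295)/(-1020 - 971))/(1533 + √(-457 - 7*(-75))) = (2105 - 2052/(-1991))/(1533 + √(-457 + 525)) = (2105 - 2052*(-1/1991))/(1533 + √68) = (2105 + 2052/1991)/(1533 + 2*√17) = 4193107/(1991*(1533 + 2*√17))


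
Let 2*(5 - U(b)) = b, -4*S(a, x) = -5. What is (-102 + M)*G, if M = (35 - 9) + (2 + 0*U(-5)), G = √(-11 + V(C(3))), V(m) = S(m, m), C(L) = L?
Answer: -37*I*√39 ≈ -231.06*I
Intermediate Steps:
S(a, x) = 5/4 (S(a, x) = -¼*(-5) = 5/4)
U(b) = 5 - b/2
V(m) = 5/4
G = I*√39/2 (G = √(-11 + 5/4) = √(-39/4) = I*√39/2 ≈ 3.1225*I)
M = 28 (M = (35 - 9) + (2 + 0*(5 - ½*(-5))) = 26 + (2 + 0*(5 + 5/2)) = 26 + (2 + 0*(15/2)) = 26 + (2 + 0) = 26 + 2 = 28)
(-102 + M)*G = (-102 + 28)*(I*√39/2) = -37*I*√39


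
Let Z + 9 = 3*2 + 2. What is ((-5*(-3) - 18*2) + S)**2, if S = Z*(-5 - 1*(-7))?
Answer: 529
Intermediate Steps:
Z = -1 (Z = -9 + (3*2 + 2) = -9 + (6 + 2) = -9 + 8 = -1)
S = -2 (S = -(-5 - 1*(-7)) = -(-5 + 7) = -1*2 = -2)
((-5*(-3) - 18*2) + S)**2 = ((-5*(-3) - 18*2) - 2)**2 = ((15 - 36) - 2)**2 = (-21 - 2)**2 = (-23)**2 = 529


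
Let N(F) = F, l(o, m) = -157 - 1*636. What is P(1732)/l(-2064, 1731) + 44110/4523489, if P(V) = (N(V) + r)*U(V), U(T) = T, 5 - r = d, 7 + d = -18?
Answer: -13804676375146/3587126777 ≈ -3848.4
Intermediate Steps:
l(o, m) = -793 (l(o, m) = -157 - 636 = -793)
d = -25 (d = -7 - 18 = -25)
r = 30 (r = 5 - 1*(-25) = 5 + 25 = 30)
P(V) = V*(30 + V) (P(V) = (V + 30)*V = (30 + V)*V = V*(30 + V))
P(1732)/l(-2064, 1731) + 44110/4523489 = (1732*(30 + 1732))/(-793) + 44110/4523489 = (1732*1762)*(-1/793) + 44110*(1/4523489) = 3051784*(-1/793) + 44110/4523489 = -3051784/793 + 44110/4523489 = -13804676375146/3587126777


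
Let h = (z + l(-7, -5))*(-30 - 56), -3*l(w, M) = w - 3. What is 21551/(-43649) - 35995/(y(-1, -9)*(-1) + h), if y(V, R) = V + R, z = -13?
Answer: -4767831989/110170076 ≈ -43.277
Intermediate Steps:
l(w, M) = 1 - w/3 (l(w, M) = -(w - 3)/3 = -(-3 + w)/3 = 1 - w/3)
y(V, R) = R + V
h = 2494/3 (h = (-13 + (1 - 1/3*(-7)))*(-30 - 56) = (-13 + (1 + 7/3))*(-86) = (-13 + 10/3)*(-86) = -29/3*(-86) = 2494/3 ≈ 831.33)
21551/(-43649) - 35995/(y(-1, -9)*(-1) + h) = 21551/(-43649) - 35995/((-9 - 1)*(-1) + 2494/3) = 21551*(-1/43649) - 35995/(-10*(-1) + 2494/3) = -21551/43649 - 35995/(10 + 2494/3) = -21551/43649 - 35995/2524/3 = -21551/43649 - 35995*3/2524 = -21551/43649 - 107985/2524 = -4767831989/110170076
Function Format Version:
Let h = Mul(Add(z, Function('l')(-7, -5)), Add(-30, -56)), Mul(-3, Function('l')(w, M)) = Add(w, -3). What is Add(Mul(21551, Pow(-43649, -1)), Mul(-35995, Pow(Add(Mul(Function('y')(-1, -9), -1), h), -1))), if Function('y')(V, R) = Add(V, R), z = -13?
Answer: Rational(-4767831989, 110170076) ≈ -43.277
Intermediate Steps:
Function('l')(w, M) = Add(1, Mul(Rational(-1, 3), w)) (Function('l')(w, M) = Mul(Rational(-1, 3), Add(w, -3)) = Mul(Rational(-1, 3), Add(-3, w)) = Add(1, Mul(Rational(-1, 3), w)))
Function('y')(V, R) = Add(R, V)
h = Rational(2494, 3) (h = Mul(Add(-13, Add(1, Mul(Rational(-1, 3), -7))), Add(-30, -56)) = Mul(Add(-13, Add(1, Rational(7, 3))), -86) = Mul(Add(-13, Rational(10, 3)), -86) = Mul(Rational(-29, 3), -86) = Rational(2494, 3) ≈ 831.33)
Add(Mul(21551, Pow(-43649, -1)), Mul(-35995, Pow(Add(Mul(Function('y')(-1, -9), -1), h), -1))) = Add(Mul(21551, Pow(-43649, -1)), Mul(-35995, Pow(Add(Mul(Add(-9, -1), -1), Rational(2494, 3)), -1))) = Add(Mul(21551, Rational(-1, 43649)), Mul(-35995, Pow(Add(Mul(-10, -1), Rational(2494, 3)), -1))) = Add(Rational(-21551, 43649), Mul(-35995, Pow(Add(10, Rational(2494, 3)), -1))) = Add(Rational(-21551, 43649), Mul(-35995, Pow(Rational(2524, 3), -1))) = Add(Rational(-21551, 43649), Mul(-35995, Rational(3, 2524))) = Add(Rational(-21551, 43649), Rational(-107985, 2524)) = Rational(-4767831989, 110170076)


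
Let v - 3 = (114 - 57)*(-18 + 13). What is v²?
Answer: 79524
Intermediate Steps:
v = -282 (v = 3 + (114 - 57)*(-18 + 13) = 3 + 57*(-5) = 3 - 285 = -282)
v² = (-282)² = 79524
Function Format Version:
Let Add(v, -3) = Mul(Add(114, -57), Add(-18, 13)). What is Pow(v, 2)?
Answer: 79524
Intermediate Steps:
v = -282 (v = Add(3, Mul(Add(114, -57), Add(-18, 13))) = Add(3, Mul(57, -5)) = Add(3, -285) = -282)
Pow(v, 2) = Pow(-282, 2) = 79524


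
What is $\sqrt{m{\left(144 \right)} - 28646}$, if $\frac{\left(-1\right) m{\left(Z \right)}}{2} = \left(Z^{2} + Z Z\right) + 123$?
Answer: $2 i \sqrt{27959} \approx 334.42 i$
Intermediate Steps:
$m{\left(Z \right)} = -246 - 4 Z^{2}$ ($m{\left(Z \right)} = - 2 \left(\left(Z^{2} + Z Z\right) + 123\right) = - 2 \left(\left(Z^{2} + Z^{2}\right) + 123\right) = - 2 \left(2 Z^{2} + 123\right) = - 2 \left(123 + 2 Z^{2}\right) = -246 - 4 Z^{2}$)
$\sqrt{m{\left(144 \right)} - 28646} = \sqrt{\left(-246 - 4 \cdot 144^{2}\right) - 28646} = \sqrt{\left(-246 - 82944\right) - 28646} = \sqrt{-83190 - 28646} = \sqrt{-111836} = 2 i \sqrt{27959}$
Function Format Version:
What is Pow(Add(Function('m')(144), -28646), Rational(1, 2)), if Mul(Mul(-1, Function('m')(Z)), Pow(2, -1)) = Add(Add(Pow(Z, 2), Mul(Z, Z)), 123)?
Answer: Mul(2, I, Pow(27959, Rational(1, 2))) ≈ Mul(334.42, I)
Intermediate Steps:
Function('m')(Z) = Add(-246, Mul(-4, Pow(Z, 2))) (Function('m')(Z) = Mul(-2, Add(Add(Pow(Z, 2), Mul(Z, Z)), 123)) = Mul(-2, Add(Add(Pow(Z, 2), Pow(Z, 2)), 123)) = Mul(-2, Add(Mul(2, Pow(Z, 2)), 123)) = Mul(-2, Add(123, Mul(2, Pow(Z, 2)))) = Add(-246, Mul(-4, Pow(Z, 2))))
Pow(Add(Function('m')(144), -28646), Rational(1, 2)) = Pow(Add(Add(-246, Mul(-4, Pow(144, 2))), -28646), Rational(1, 2)) = Pow(Add(Add(-246, Mul(-4, 20736)), -28646), Rational(1, 2)) = Pow(Add(Add(-246, -82944), -28646), Rational(1, 2)) = Pow(Add(-83190, -28646), Rational(1, 2)) = Pow(-111836, Rational(1, 2)) = Mul(2, I, Pow(27959, Rational(1, 2)))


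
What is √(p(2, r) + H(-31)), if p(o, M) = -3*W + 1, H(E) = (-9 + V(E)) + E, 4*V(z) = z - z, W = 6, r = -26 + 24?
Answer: I*√57 ≈ 7.5498*I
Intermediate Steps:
r = -2
V(z) = 0 (V(z) = (z - z)/4 = (¼)*0 = 0)
H(E) = -9 + E (H(E) = (-9 + 0) + E = -9 + E)
p(o, M) = -17 (p(o, M) = -3*6 + 1 = -18 + 1 = -17)
√(p(2, r) + H(-31)) = √(-17 + (-9 - 31)) = √(-17 - 40) = √(-57) = I*√57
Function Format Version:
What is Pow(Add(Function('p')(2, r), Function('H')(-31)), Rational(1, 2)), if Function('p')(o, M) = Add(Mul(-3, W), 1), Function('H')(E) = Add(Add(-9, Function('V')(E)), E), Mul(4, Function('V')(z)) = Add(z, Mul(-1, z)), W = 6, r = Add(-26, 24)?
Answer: Mul(I, Pow(57, Rational(1, 2))) ≈ Mul(7.5498, I)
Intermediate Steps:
r = -2
Function('V')(z) = 0 (Function('V')(z) = Mul(Rational(1, 4), Add(z, Mul(-1, z))) = Mul(Rational(1, 4), 0) = 0)
Function('H')(E) = Add(-9, E) (Function('H')(E) = Add(Add(-9, 0), E) = Add(-9, E))
Function('p')(o, M) = -17 (Function('p')(o, M) = Add(Mul(-3, 6), 1) = Add(-18, 1) = -17)
Pow(Add(Function('p')(2, r), Function('H')(-31)), Rational(1, 2)) = Pow(Add(-17, Add(-9, -31)), Rational(1, 2)) = Pow(Add(-17, -40), Rational(1, 2)) = Pow(-57, Rational(1, 2)) = Mul(I, Pow(57, Rational(1, 2)))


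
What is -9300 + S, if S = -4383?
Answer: -13683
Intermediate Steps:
-9300 + S = -9300 - 4383 = -13683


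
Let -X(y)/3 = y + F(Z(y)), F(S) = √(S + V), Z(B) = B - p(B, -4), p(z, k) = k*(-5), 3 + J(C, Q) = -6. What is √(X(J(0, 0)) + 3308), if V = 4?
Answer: √(3335 - 15*I) ≈ 57.75 - 0.1299*I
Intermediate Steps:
J(C, Q) = -9 (J(C, Q) = -3 - 6 = -9)
p(z, k) = -5*k
Z(B) = -20 + B (Z(B) = B - (-5)*(-4) = B - 1*20 = B - 20 = -20 + B)
F(S) = √(4 + S) (F(S) = √(S + 4) = √(4 + S))
X(y) = -3*y - 3*√(-16 + y) (X(y) = -3*(y + √(4 + (-20 + y))) = -3*(y + √(-16 + y)) = -3*y - 3*√(-16 + y))
√(X(J(0, 0)) + 3308) = √((-3*(-9) - 3*√(-16 - 9)) + 3308) = √((27 - 15*I) + 3308) = √(3335 - 15*I)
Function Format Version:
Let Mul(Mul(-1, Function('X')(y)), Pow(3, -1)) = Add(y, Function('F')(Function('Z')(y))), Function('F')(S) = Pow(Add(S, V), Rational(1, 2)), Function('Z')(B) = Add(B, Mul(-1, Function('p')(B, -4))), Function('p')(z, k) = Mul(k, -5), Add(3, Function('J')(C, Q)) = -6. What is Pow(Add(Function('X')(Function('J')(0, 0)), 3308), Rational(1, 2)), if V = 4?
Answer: Pow(Add(3335, Mul(-15, I)), Rational(1, 2)) ≈ Add(57.750, Mul(-0.1299, I))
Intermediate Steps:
Function('J')(C, Q) = -9 (Function('J')(C, Q) = Add(-3, -6) = -9)
Function('p')(z, k) = Mul(-5, k)
Function('Z')(B) = Add(-20, B) (Function('Z')(B) = Add(B, Mul(-1, Mul(-5, -4))) = Add(B, Mul(-1, 20)) = Add(B, -20) = Add(-20, B))
Function('F')(S) = Pow(Add(4, S), Rational(1, 2)) (Function('F')(S) = Pow(Add(S, 4), Rational(1, 2)) = Pow(Add(4, S), Rational(1, 2)))
Function('X')(y) = Add(Mul(-3, y), Mul(-3, Pow(Add(-16, y), Rational(1, 2)))) (Function('X')(y) = Mul(-3, Add(y, Pow(Add(4, Add(-20, y)), Rational(1, 2)))) = Mul(-3, Add(y, Pow(Add(-16, y), Rational(1, 2)))) = Add(Mul(-3, y), Mul(-3, Pow(Add(-16, y), Rational(1, 2)))))
Pow(Add(Function('X')(Function('J')(0, 0)), 3308), Rational(1, 2)) = Pow(Add(Add(Mul(-3, -9), Mul(-3, Pow(Add(-16, -9), Rational(1, 2)))), 3308), Rational(1, 2)) = Pow(Add(Add(27, Mul(-3, Pow(-25, Rational(1, 2)))), 3308), Rational(1, 2)) = Pow(Add(Add(27, Mul(-3, Mul(5, I))), 3308), Rational(1, 2)) = Pow(Add(Add(27, Mul(-15, I)), 3308), Rational(1, 2)) = Pow(Add(3335, Mul(-15, I)), Rational(1, 2))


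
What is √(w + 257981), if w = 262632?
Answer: √520613 ≈ 721.54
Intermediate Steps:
√(w + 257981) = √(262632 + 257981) = √520613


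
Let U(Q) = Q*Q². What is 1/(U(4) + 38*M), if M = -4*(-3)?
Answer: 1/520 ≈ 0.0019231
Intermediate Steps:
U(Q) = Q³
M = 12
1/(U(4) + 38*M) = 1/(4³ + 38*12) = 1/(64 + 456) = 1/520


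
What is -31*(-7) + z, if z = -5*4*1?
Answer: 197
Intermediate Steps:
z = -20 (z = -20*1 = -20)
-31*(-7) + z = -31*(-7) - 20 = 217 - 20 = 197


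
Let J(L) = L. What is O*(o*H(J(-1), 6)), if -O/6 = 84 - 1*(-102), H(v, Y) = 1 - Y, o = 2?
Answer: 11160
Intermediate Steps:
O = -1116 (O = -6*(84 - 1*(-102)) = -6*(84 + 102) = -6*186 = -1116)
O*(o*H(J(-1), 6)) = -2232*(1 - 1*6) = -2232*(1 - 6) = -2232*(-5) = -1116*(-10) = 11160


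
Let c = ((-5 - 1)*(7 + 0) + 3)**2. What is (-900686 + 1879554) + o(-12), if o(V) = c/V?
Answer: 3914965/4 ≈ 9.7874e+5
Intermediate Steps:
c = 1521 (c = (-6*7 + 3)**2 = (-42 + 3)**2 = (-39)**2 = 1521)
o(V) = 1521/V
(-900686 + 1879554) + o(-12) = (-900686 + 1879554) + 1521/(-12) = 978868 + 1521*(-1/12) = 978868 - 507/4 = 3914965/4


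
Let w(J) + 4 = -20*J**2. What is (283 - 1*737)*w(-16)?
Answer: 2326296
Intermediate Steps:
w(J) = -4 - 20*J**2
(283 - 1*737)*w(-16) = (283 - 1*737)*(-4 - 20*(-16)**2) = (283 - 737)*(-4 - 20*256) = -454*(-4 - 5120) = -454*(-5124) = 2326296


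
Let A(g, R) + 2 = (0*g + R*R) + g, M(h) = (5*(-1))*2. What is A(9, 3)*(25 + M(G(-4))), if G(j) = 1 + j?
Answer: 240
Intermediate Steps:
M(h) = -10 (M(h) = -5*2 = -10)
A(g, R) = -2 + g + R**2 (A(g, R) = -2 + ((0*g + R*R) + g) = -2 + ((0 + R**2) + g) = -2 + (R**2 + g) = -2 + (g + R**2) = -2 + g + R**2)
A(9, 3)*(25 + M(G(-4))) = (-2 + 9 + 3**2)*(25 - 10) = (-2 + 9 + 9)*15 = 16*15 = 240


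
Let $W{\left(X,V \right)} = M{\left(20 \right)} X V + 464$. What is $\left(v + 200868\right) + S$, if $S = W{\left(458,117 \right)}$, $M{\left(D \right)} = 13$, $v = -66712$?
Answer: $831238$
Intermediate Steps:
$W{\left(X,V \right)} = 464 + 13 V X$ ($W{\left(X,V \right)} = 13 X V + 464 = 13 V X + 464 = 464 + 13 V X$)
$S = 697082$ ($S = 464 + 13 \cdot 117 \cdot 458 = 464 + 696618 = 697082$)
$\left(v + 200868\right) + S = \left(-66712 + 200868\right) + 697082 = 134156 + 697082 = 831238$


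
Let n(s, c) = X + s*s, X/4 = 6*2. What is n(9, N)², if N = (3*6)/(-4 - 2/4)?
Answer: 16641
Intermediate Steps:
X = 48 (X = 4*(6*2) = 4*12 = 48)
N = -4 (N = 18/(-4 - 2*¼) = 18/(-4 - ½) = 18/(-9/2) = 18*(-2/9) = -4)
n(s, c) = 48 + s² (n(s, c) = 48 + s*s = 48 + s²)
n(9, N)² = (48 + 9²)² = (48 + 81)² = 129² = 16641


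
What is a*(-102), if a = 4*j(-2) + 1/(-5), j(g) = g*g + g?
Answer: -3978/5 ≈ -795.60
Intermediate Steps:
j(g) = g + g**2 (j(g) = g**2 + g = g + g**2)
a = 39/5 (a = 4*(-2*(1 - 2)) + 1/(-5) = 4*(-2*(-1)) - 1/5 = 4*2 - 1/5 = 8 - 1/5 = 39/5 ≈ 7.8000)
a*(-102) = (39/5)*(-102) = -3978/5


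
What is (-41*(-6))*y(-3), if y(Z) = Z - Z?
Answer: 0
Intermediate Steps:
y(Z) = 0
(-41*(-6))*y(-3) = -41*(-6)*0 = 246*0 = 0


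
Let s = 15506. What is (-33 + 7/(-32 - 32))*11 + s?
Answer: 969075/64 ≈ 15142.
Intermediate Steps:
(-33 + 7/(-32 - 32))*11 + s = (-33 + 7/(-32 - 32))*11 + 15506 = (-33 + 7/(-64))*11 + 15506 = (-33 + 7*(-1/64))*11 + 15506 = (-33 - 7/64)*11 + 15506 = -2119/64*11 + 15506 = -23309/64 + 15506 = 969075/64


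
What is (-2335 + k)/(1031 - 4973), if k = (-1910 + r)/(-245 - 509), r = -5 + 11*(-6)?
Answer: 195401/330252 ≈ 0.59167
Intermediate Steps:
r = -71 (r = -5 - 66 = -71)
k = 1981/754 (k = (-1910 - 71)/(-245 - 509) = -1981/(-754) = -1981*(-1/754) = 1981/754 ≈ 2.6273)
(-2335 + k)/(1031 - 4973) = (-2335 + 1981/754)/(1031 - 4973) = -1758609/754/(-3942) = -1758609/754*(-1/3942) = 195401/330252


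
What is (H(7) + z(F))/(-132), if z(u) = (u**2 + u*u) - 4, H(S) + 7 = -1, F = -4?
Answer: -5/33 ≈ -0.15152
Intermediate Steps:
H(S) = -8 (H(S) = -7 - 1 = -8)
z(u) = -4 + 2*u**2 (z(u) = (u**2 + u**2) - 4 = 2*u**2 - 4 = -4 + 2*u**2)
(H(7) + z(F))/(-132) = (-8 + (-4 + 2*(-4)**2))/(-132) = (-8 + (-4 + 2*16))*(-1/132) = (-8 + (-4 + 32))*(-1/132) = (-8 + 28)*(-1/132) = 20*(-1/132) = -5/33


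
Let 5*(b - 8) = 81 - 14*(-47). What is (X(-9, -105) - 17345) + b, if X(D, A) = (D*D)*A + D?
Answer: -128516/5 ≈ -25703.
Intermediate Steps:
X(D, A) = D + A*D² (X(D, A) = D²*A + D = A*D² + D = D + A*D²)
b = 779/5 (b = 8 + (81 - 14*(-47))/5 = 8 + (81 + 658)/5 = 8 + (⅕)*739 = 8 + 739/5 = 779/5 ≈ 155.80)
(X(-9, -105) - 17345) + b = (-9*(1 - 105*(-9)) - 17345) + 779/5 = (-9*(1 + 945) - 17345) + 779/5 = (-9*946 - 17345) + 779/5 = (-8514 - 17345) + 779/5 = -25859 + 779/5 = -128516/5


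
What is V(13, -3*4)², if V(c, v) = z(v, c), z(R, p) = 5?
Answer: 25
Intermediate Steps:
V(c, v) = 5
V(13, -3*4)² = 5² = 25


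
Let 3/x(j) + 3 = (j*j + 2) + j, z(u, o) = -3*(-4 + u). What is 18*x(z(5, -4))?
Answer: 54/5 ≈ 10.800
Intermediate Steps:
z(u, o) = 12 - 3*u
x(j) = 3/(-1 + j + j**2) (x(j) = 3/(-3 + ((j*j + 2) + j)) = 3/(-3 + ((j**2 + 2) + j)) = 3/(-3 + ((2 + j**2) + j)) = 3/(-3 + (2 + j + j**2)) = 3/(-1 + j + j**2))
18*x(z(5, -4)) = 18*(3/(-1 + (12 - 3*5) + (12 - 3*5)**2)) = 18*(3/(-1 + (12 - 15) + (12 - 15)**2)) = 18*(3/(-1 - 3 + (-3)**2)) = 18*(3/(-1 - 3 + 9)) = 18*(3/5) = 54/5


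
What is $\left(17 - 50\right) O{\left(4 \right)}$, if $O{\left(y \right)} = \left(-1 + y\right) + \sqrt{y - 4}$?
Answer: $-99$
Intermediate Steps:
$O{\left(y \right)} = -1 + y + \sqrt{-4 + y}$ ($O{\left(y \right)} = \left(-1 + y\right) + \sqrt{-4 + y} = -1 + y + \sqrt{-4 + y}$)
$\left(17 - 50\right) O{\left(4 \right)} = \left(17 - 50\right) \left(-1 + 4 + \sqrt{-4 + 4}\right) = - 33 \left(-1 + 4 + \sqrt{0}\right) = - 33 \left(-1 + 4 + 0\right) = \left(-33\right) 3 = -99$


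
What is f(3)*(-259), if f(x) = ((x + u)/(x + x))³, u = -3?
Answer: 0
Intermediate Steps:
f(x) = (-3 + x)³/(8*x³) (f(x) = ((x - 3)/(x + x))³ = ((-3 + x)/((2*x)))³ = ((-3 + x)*(1/(2*x)))³ = ((-3 + x)/(2*x))³ = (-3 + x)³/(8*x³))
f(3)*(-259) = ((⅛)*(-3 + 3)³/3³)*(-259) = ((⅛)*(1/27)*0³)*(-259) = ((⅛)*(1/27)*0)*(-259) = 0*(-259) = 0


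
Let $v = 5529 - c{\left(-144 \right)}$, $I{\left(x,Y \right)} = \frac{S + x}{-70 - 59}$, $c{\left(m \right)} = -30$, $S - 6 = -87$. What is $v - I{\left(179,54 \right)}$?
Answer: $\frac{717209}{129} \approx 5559.8$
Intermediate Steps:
$S = -81$ ($S = 6 - 87 = -81$)
$I{\left(x,Y \right)} = \frac{27}{43} - \frac{x}{129}$ ($I{\left(x,Y \right)} = \frac{-81 + x}{-70 - 59} = \frac{-81 + x}{-129} = \left(-81 + x\right) \left(- \frac{1}{129}\right) = \frac{27}{43} - \frac{x}{129}$)
$v = 5559$ ($v = 5529 - -30 = 5529 + 30 = 5559$)
$v - I{\left(179,54 \right)} = 5559 - \left(\frac{27}{43} - \frac{179}{129}\right) = 5559 - - \frac{98}{129} = 5559 + \frac{98}{129} = \frac{717209}{129}$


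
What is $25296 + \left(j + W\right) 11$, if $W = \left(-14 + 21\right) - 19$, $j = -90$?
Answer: $24174$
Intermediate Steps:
$W = -12$ ($W = 7 - 19 = -12$)
$25296 + \left(j + W\right) 11 = 25296 + \left(-90 - 12\right) 11 = 25296 - 1122 = 24174$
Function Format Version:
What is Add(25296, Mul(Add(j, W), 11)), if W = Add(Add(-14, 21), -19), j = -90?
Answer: 24174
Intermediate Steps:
W = -12 (W = Add(7, -19) = -12)
Add(25296, Mul(Add(j, W), 11)) = Add(25296, Mul(Add(-90, -12), 11)) = Add(25296, Mul(-102, 11)) = Add(25296, -1122) = 24174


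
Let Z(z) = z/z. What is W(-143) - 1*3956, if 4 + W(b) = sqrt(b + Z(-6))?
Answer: -3960 + I*sqrt(142) ≈ -3960.0 + 11.916*I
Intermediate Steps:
Z(z) = 1
W(b) = -4 + sqrt(1 + b) (W(b) = -4 + sqrt(b + 1) = -4 + sqrt(1 + b))
W(-143) - 1*3956 = (-4 + sqrt(1 - 143)) - 1*3956 = (-4 + sqrt(-142)) - 3956 = (-4 + I*sqrt(142)) - 3956 = -3960 + I*sqrt(142)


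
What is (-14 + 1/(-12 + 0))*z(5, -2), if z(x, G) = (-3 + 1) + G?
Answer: 169/3 ≈ 56.333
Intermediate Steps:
z(x, G) = -2 + G
(-14 + 1/(-12 + 0))*z(5, -2) = (-14 + 1/(-12 + 0))*(-2 - 2) = (-14 + 1/(-12))*(-4) = (-14 - 1/12)*(-4) = -169/12*(-4) = 169/3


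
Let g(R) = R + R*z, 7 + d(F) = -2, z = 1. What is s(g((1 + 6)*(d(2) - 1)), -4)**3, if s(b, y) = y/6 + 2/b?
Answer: -2924207/9261000 ≈ -0.31575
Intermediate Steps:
d(F) = -9 (d(F) = -7 - 2 = -9)
g(R) = 2*R (g(R) = R + R*1 = R + R = 2*R)
s(b, y) = 2/b + y/6 (s(b, y) = y*(1/6) + 2/b = y/6 + 2/b = 2/b + y/6)
s(g((1 + 6)*(d(2) - 1)), -4)**3 = (2/((2*((1 + 6)*(-9 - 1)))) + (1/6)*(-4))**3 = (2/((2*(7*(-10)))) - 2/3)**3 = (2/((2*(-70))) - 2/3)**3 = (2/(-140) - 2/3)**3 = (2*(-1/140) - 2/3)**3 = (-1/70 - 2/3)**3 = (-143/210)**3 = -2924207/9261000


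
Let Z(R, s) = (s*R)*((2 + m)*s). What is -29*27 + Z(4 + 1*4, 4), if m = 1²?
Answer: -399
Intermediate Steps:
m = 1
Z(R, s) = 3*R*s² (Z(R, s) = (s*R)*((2 + 1)*s) = (R*s)*(3*s) = 3*R*s²)
-29*27 + Z(4 + 1*4, 4) = -29*27 + 3*(4 + 1*4)*4² = -783 + 3*(4 + 4)*16 = -783 + 3*8*16 = -783 + 384 = -399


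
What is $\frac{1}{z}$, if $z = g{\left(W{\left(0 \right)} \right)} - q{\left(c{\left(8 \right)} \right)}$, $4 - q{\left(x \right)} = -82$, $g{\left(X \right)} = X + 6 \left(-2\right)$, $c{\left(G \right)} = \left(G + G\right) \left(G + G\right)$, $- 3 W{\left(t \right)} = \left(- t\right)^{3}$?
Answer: $- \frac{1}{98} \approx -0.010204$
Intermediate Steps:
$W{\left(t \right)} = \frac{t^{3}}{3}$ ($W{\left(t \right)} = - \frac{\left(- t\right)^{3}}{3} = - \frac{\left(-1\right) t^{3}}{3} = \frac{t^{3}}{3}$)
$c{\left(G \right)} = 4 G^{2}$ ($c{\left(G \right)} = 2 G 2 G = 4 G^{2}$)
$g{\left(X \right)} = -12 + X$ ($g{\left(X \right)} = X - 12 = -12 + X$)
$q{\left(x \right)} = 86$ ($q{\left(x \right)} = 4 - -82 = 4 + 82 = 86$)
$z = -98$ ($z = \left(-12 + \frac{0^{3}}{3}\right) - 86 = \left(-12 + \frac{1}{3} \cdot 0\right) - 86 = \left(-12 + 0\right) - 86 = -12 - 86 = -98$)
$\frac{1}{z} = \frac{1}{-98} = - \frac{1}{98}$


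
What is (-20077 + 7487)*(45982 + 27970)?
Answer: -931055680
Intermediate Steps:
(-20077 + 7487)*(45982 + 27970) = -12590*73952 = -931055680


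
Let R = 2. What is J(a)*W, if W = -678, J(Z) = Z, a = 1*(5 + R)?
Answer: -4746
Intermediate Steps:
a = 7 (a = 1*(5 + 2) = 1*7 = 7)
J(a)*W = 7*(-678) = -4746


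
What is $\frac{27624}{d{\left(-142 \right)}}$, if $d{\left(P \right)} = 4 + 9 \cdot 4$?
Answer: $\frac{3453}{5} \approx 690.6$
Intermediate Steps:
$d{\left(P \right)} = 40$ ($d{\left(P \right)} = 4 + 36 = 40$)
$\frac{27624}{d{\left(-142 \right)}} = \frac{27624}{40} = 27624 \cdot \frac{1}{40} = \frac{3453}{5}$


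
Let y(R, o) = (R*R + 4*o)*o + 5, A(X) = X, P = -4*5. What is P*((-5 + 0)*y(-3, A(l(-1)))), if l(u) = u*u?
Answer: 1800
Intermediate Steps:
l(u) = u²
P = -20
y(R, o) = 5 + o*(R² + 4*o) (y(R, o) = (R² + 4*o)*o + 5 = o*(R² + 4*o) + 5 = 5 + o*(R² + 4*o))
P*((-5 + 0)*y(-3, A(l(-1)))) = -20*(-5 + 0)*(5 + 4*((-1)²)² + (-1)²*(-3)²) = -(-100)*(5 + 4*1² + 1*9) = -(-100)*(5 + 4*1 + 9) = -(-100)*(5 + 4 + 9) = -(-100)*18 = -20*(-90) = 1800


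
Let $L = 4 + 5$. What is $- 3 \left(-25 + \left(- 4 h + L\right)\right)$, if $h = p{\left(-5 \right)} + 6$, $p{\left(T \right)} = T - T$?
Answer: $120$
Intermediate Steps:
$p{\left(T \right)} = 0$
$h = 6$ ($h = 0 + 6 = 6$)
$L = 9$
$- 3 \left(-25 + \left(- 4 h + L\right)\right) = - 3 \left(-25 + \left(\left(-4\right) 6 + 9\right)\right) = - 3 \left(-25 + \left(-24 + 9\right)\right) = - 3 \left(-25 - 15\right) = \left(-3\right) \left(-40\right) = 120$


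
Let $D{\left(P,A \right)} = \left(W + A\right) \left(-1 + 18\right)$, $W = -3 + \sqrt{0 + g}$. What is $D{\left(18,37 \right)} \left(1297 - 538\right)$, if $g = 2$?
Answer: $438702 + 12903 \sqrt{2} \approx 4.5695 \cdot 10^{5}$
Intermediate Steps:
$W = -3 + \sqrt{2}$ ($W = -3 + \sqrt{0 + 2} = -3 + \sqrt{2} \approx -1.5858$)
$D{\left(P,A \right)} = -51 + 17 A + 17 \sqrt{2}$ ($D{\left(P,A \right)} = \left(\left(-3 + \sqrt{2}\right) + A\right) \left(-1 + 18\right) = \left(-3 + A + \sqrt{2}\right) 17 = -51 + 17 A + 17 \sqrt{2}$)
$D{\left(18,37 \right)} \left(1297 - 538\right) = \left(-51 + 17 \cdot 37 + 17 \sqrt{2}\right) \left(1297 - 538\right) = \left(-51 + 629 + 17 \sqrt{2}\right) 759 = \left(578 + 17 \sqrt{2}\right) 759 = 438702 + 12903 \sqrt{2}$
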